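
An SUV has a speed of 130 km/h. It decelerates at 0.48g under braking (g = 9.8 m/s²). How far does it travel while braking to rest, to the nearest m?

Braking distance ≈ 139 m

130 km/h ÷ 3.6 = 36.1111 m/s.
a = 0.48 × 9.8 = 4.704 m/s².
Braking distance = v²/(2a) = 36.1111² / (2 × 4.704) = 1304.012 / 9.408 = 138.607 m.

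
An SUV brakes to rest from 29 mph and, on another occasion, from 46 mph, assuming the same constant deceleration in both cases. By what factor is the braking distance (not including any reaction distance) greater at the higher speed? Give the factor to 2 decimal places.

Braking distance d = v²/(2a), so with a fixed, d ∝ v².
Factor = (46/29)² = 1.5862² = 2.5160.

Factor ≈ 2.52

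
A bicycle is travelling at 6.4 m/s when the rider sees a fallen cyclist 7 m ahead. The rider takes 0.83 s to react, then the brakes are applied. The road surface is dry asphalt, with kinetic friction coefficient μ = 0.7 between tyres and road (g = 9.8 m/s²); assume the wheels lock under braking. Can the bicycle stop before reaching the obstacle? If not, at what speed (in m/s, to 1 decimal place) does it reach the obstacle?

No — it strikes the obstacle at 4.2 m/s

a = μg = 0.7 × 9.8 = 6.860 m/s².
Reaction distance = 6.4000 × 0.83 = 5.312 m.
Braking distance needed to stop: v²/(2a) = 40.960 / 13.720 = 2.985 m, so total needed = 5.312 + 2.985 = 8.297 m > 7 m — it cannot stop.
Distance remaining when braking begins: 7 − 5.312 = 1.688 m.
v² = v₀² − 2a·d = 40.960 − 2 × 6.860 × 1.688 = 17.801 m²/s².
v = √17.801 = 4.219 m/s.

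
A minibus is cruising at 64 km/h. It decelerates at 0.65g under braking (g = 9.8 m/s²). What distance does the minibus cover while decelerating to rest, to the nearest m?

Braking distance ≈ 25 m

64 km/h ÷ 3.6 = 17.7778 m/s.
a = 0.65 × 9.8 = 6.370 m/s².
Braking distance = v²/(2a) = 17.7778² / (2 × 6.370) = 316.050 / 12.740 = 24.808 m.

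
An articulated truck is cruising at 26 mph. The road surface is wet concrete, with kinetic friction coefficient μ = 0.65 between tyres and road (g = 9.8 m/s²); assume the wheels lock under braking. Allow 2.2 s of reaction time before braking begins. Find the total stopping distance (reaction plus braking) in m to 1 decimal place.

26 mph × 0.44704 = 11.6230 m/s.
a = μg = 0.65 × 9.8 = 6.370 m/s².
Reaction distance = v·t_r = 11.6230 × 2.2 = 25.571 m.
Braking distance = v²/(2a) = 11.6230² / (2 × 6.370) = 135.094 / 12.740 = 10.604 m.
Total = 25.571 + 10.604 = 36.175 m.

Total stopping distance ≈ 36.2 m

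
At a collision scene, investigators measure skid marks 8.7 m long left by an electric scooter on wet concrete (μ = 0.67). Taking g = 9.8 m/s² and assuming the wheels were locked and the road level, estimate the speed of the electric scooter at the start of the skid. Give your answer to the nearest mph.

Initial speed ≈ 24 mph

Deceleration a = μg = 0.67 × 9.8 = 6.566 m/s².
v = √(2a·d) = √(2 × 6.566 × 8.7) = √114.248 = 10.6887 m/s.
= 10.6887 ÷ 0.44704 = 23.910 mph.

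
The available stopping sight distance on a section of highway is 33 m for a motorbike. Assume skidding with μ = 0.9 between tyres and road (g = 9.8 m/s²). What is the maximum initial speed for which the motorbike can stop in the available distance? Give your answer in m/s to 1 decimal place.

a = μg = 0.9 × 9.8 = 8.820 m/s².
v²/(2a) = d ⇒ v = √(2 × 8.820 × 33) = √582.12 = 24.1272 m/s.

Maximum speed ≈ 24.1 m/s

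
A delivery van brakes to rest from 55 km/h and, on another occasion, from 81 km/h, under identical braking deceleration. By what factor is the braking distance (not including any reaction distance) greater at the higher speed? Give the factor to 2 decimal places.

Factor ≈ 2.17

Braking distance d = v²/(2a), so with a fixed, d ∝ v².
Factor = (81/55)² = 1.4727² = 2.1688.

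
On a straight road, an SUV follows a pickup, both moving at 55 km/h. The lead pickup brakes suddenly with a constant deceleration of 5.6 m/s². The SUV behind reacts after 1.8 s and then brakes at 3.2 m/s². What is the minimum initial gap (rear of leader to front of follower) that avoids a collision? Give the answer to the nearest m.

Minimum gap ≈ 43 m

55 km/h ÷ 3.6 = 15.2778 m/s.
Leader travels v²/(2a_L) = 233.411 / 11.200 = 20.840 m before stopping.
Follower covers v·t_r = 15.2778 × 1.8 = 27.500 m while reacting, then v²/(2a_F) = 233.411 / 6.400 = 36.470 m while braking, for a total of 27.500 + 36.470 = 63.970 m.
Since a_F ≤ a_L and the follower starts braking later, the follower is never slower than the leader, so the closest approach is when both have stopped.
Minimum gap = 63.970 − 20.840 = 43.130 m.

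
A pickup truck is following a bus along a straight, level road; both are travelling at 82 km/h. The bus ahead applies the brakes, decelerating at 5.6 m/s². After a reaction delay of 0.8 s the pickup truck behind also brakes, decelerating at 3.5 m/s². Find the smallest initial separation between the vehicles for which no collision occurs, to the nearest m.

82 km/h ÷ 3.6 = 22.7778 m/s.
Leader travels v²/(2a_L) = 518.828 / 11.200 = 46.324 m before stopping.
Follower covers v·t_r = 22.7778 × 0.8 = 18.222 m while reacting, then v²/(2a_F) = 518.828 / 7.000 = 74.118 m while braking, for a total of 18.222 + 74.118 = 92.340 m.
Since a_F ≤ a_L and the follower starts braking later, the follower is never slower than the leader, so the closest approach is when both have stopped.
Minimum gap = 92.340 − 46.324 = 46.016 m.

Minimum gap ≈ 46 m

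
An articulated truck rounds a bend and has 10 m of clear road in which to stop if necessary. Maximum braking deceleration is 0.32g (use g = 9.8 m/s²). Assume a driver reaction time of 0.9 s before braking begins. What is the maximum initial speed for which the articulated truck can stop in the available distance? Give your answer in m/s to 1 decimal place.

a = 0.32 × 9.8 = 3.136 m/s².
Stopping distance: v·t_r + v²/(2a) = 10 with t_r = 0.9 s and a = 3.136 m/s².
So v² + 5.645 v − 62.72 = 0.
Positive root: v = −a·t_r + √((a·t_r)² + 2a·d) = −2.822 + √(7.964 + 62.72) = 5.5854 m/s.

Maximum speed ≈ 5.6 m/s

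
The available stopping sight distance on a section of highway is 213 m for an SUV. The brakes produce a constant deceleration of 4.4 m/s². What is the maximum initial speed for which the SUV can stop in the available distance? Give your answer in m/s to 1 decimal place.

Maximum speed ≈ 43.3 m/s

v²/(2a) = d ⇒ v = √(2 × 4.400 × 213) = √1874.40 = 43.2943 m/s.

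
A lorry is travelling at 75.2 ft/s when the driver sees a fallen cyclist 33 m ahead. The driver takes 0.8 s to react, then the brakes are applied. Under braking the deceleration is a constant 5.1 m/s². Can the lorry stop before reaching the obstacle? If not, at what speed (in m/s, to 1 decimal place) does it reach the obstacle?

No — it strikes the obstacle at 19.4 m/s

75.2 ft/s × 0.3048 = 22.9210 m/s.
Reaction distance = 22.9210 × 0.8 = 18.337 m.
Braking distance needed to stop: v²/(2a) = 525.372 / 10.200 = 51.507 m, so total needed = 18.337 + 51.507 = 69.844 m > 33 m — it cannot stop.
Distance remaining when braking begins: 33 − 18.337 = 14.663 m.
v² = v₀² − 2a·d = 525.372 − 2 × 5.100 × 14.663 = 375.809 m²/s².
v = √375.809 = 19.386 m/s.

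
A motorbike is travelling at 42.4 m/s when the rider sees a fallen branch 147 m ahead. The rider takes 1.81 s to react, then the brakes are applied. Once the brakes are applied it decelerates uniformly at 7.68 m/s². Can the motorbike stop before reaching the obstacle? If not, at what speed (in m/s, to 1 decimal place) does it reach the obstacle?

No — it strikes the obstacle at 26.8 m/s

Reaction distance = 42.4000 × 1.81 = 76.744 m.
Braking distance needed to stop: v²/(2a) = 1797.760 / 15.360 = 117.042 m, so total needed = 76.744 + 117.042 = 193.786 m > 147 m — it cannot stop.
Distance remaining when braking begins: 147 − 76.744 = 70.256 m.
v² = v₀² − 2a·d = 1797.760 − 2 × 7.680 × 70.256 = 718.628 m²/s².
v = √718.628 = 26.807 m/s.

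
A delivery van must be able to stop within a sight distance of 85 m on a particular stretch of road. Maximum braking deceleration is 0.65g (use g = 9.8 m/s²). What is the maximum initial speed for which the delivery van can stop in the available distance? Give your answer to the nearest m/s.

Maximum speed ≈ 33 m/s

a = 0.65 × 9.8 = 6.370 m/s².
v²/(2a) = d ⇒ v = √(2 × 6.370 × 85) = √1082.90 = 32.9074 m/s.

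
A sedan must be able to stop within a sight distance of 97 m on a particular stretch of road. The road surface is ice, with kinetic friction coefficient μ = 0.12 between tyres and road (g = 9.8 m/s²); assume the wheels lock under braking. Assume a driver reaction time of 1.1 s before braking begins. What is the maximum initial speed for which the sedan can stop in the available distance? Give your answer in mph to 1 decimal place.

a = μg = 0.12 × 9.8 = 1.176 m/s².
Stopping distance: v·t_r + v²/(2a) = 97 with t_r = 1.1 s and a = 1.176 m/s².
So v² + 2.587 v − 228.14 = 0.
Positive root: v = −a·t_r + √((a·t_r)² + 2a·d) = −1.294 + √(1.674 + 228.14) = 13.8656 m/s.
13.8656 m/s ÷ 0.44704 = 31.016 mph.

Maximum speed ≈ 31.0 mph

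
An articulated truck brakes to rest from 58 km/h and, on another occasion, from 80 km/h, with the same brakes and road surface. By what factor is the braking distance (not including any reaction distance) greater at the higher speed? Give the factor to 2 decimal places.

Factor ≈ 1.90

Braking distance d = v²/(2a), so with a fixed, d ∝ v².
Factor = (80/58)² = 1.3793² = 1.9025.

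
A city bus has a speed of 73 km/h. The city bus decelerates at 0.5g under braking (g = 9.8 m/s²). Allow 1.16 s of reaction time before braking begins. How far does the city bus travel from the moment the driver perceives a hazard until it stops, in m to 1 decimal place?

Total stopping distance ≈ 65.5 m

73 km/h ÷ 3.6 = 20.2778 m/s.
a = 0.5 × 9.8 = 4.900 m/s².
Reaction distance = v·t_r = 20.2778 × 1.16 = 23.522 m.
Braking distance = v²/(2a) = 20.2778² / (2 × 4.900) = 411.189 / 9.800 = 41.958 m.
Total = 23.522 + 41.958 = 65.480 m.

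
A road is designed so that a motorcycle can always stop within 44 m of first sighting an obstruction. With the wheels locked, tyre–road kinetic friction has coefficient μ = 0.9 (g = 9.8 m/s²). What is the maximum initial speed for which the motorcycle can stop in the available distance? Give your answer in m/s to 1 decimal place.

a = μg = 0.9 × 9.8 = 8.820 m/s².
v²/(2a) = d ⇒ v = √(2 × 8.820 × 44) = √776.16 = 27.8596 m/s.

Maximum speed ≈ 27.9 m/s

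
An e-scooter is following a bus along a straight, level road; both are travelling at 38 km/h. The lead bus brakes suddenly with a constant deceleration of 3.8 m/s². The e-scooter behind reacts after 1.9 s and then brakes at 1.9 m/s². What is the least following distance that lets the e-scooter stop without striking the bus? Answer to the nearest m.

38 km/h ÷ 3.6 = 10.5556 m/s.
Leader travels v²/(2a_L) = 111.421 / 7.600 = 14.661 m before stopping.
Follower covers v·t_r = 10.5556 × 1.9 = 20.056 m while reacting, then v²/(2a_F) = 111.421 / 3.800 = 29.321 m while braking, for a total of 20.056 + 29.321 = 49.377 m.
Since a_F ≤ a_L and the follower starts braking later, the follower is never slower than the leader, so the closest approach is when both have stopped.
Minimum gap = 49.377 − 14.661 = 34.716 m.

Minimum gap ≈ 35 m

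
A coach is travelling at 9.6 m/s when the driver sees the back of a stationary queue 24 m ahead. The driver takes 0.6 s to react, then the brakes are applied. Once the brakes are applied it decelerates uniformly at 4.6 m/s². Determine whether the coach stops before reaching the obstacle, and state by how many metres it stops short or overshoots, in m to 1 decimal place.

Yes — it stops 8.2 m short of the obstacle

Reaction distance = 9.6000 × 0.6 = 5.760 m.
Braking distance = v²/(2a) = 92.160 / 9.200 = 10.017 m.
Total stopping distance = 5.760 + 10.017 = 15.777 m, vs 24 m available — it stops with 24 − 15.777 = 8.223 m to spare.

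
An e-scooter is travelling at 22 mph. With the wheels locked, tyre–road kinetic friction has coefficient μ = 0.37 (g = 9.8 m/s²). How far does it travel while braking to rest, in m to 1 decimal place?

22 mph × 0.44704 = 9.8349 m/s.
a = μg = 0.37 × 9.8 = 3.626 m/s².
Braking distance = v²/(2a) = 9.8349² / (2 × 3.626) = 96.725 / 7.252 = 13.338 m.

Braking distance ≈ 13.3 m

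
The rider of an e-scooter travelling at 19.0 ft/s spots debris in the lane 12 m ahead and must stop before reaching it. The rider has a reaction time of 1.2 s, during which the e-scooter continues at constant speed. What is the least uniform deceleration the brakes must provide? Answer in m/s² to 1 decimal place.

Required deceleration ≈ 3.3 m/s²

19 ft/s × 0.3048 = 5.7912 m/s.
Distance covered during reaction = 5.7912 × 1.2 = 6.949 m.
Distance available for braking: 12 − 6.949 = 5.051 m.
v² = 2a·d ⇒ a = v²/(2d) = 5.7912² / (2 × 5.051) = 33.538 / 10.102 = 3.3199 m/s².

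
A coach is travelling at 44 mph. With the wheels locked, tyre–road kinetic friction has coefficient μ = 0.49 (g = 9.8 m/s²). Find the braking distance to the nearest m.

44 mph × 0.44704 = 19.6698 m/s.
a = μg = 0.49 × 9.8 = 4.802 m/s².
Braking distance = v²/(2a) = 19.6698² / (2 × 4.802) = 386.901 / 9.604 = 40.285 m.

Braking distance ≈ 40 m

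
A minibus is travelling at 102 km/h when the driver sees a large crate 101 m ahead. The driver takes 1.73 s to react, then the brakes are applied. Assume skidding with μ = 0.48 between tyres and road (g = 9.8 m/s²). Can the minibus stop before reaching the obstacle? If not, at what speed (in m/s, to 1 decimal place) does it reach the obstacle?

No — it strikes the obstacle at 17.7 m/s

102 km/h ÷ 3.6 = 28.3333 m/s.
a = μg = 0.48 × 9.8 = 4.704 m/s².
Reaction distance = 28.3333 × 1.73 = 49.017 m.
Braking distance needed to stop: v²/(2a) = 802.776 / 9.408 = 85.329 m, so total needed = 49.017 + 85.329 = 134.346 m > 101 m — it cannot stop.
Distance remaining when braking begins: 101 − 49.017 = 51.983 m.
v² = v₀² − 2a·d = 802.776 − 2 × 4.704 × 51.983 = 313.720 m²/s².
v = √313.720 = 17.712 m/s.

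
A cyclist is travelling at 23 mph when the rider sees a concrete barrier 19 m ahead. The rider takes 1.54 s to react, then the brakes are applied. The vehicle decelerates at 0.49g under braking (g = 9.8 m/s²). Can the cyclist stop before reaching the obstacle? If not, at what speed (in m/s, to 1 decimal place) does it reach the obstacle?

23 mph × 0.44704 = 10.2819 m/s.
a = 0.49 × 9.8 = 4.802 m/s².
Reaction distance = 10.2819 × 1.54 = 15.834 m.
Braking distance needed to stop: v²/(2a) = 105.717 / 9.604 = 11.008 m, so total needed = 15.834 + 11.008 = 26.842 m > 19 m — it cannot stop.
Distance remaining when braking begins: 19 − 15.834 = 3.166 m.
v² = v₀² − 2a·d = 105.717 − 2 × 4.802 × 3.166 = 75.311 m²/s².
v = √75.311 = 8.678 m/s.

No — it strikes the obstacle at 8.7 m/s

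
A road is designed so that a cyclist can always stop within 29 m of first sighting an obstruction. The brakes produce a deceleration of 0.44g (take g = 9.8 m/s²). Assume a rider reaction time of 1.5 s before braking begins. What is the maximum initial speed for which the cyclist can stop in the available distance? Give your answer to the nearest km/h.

a = 0.44 × 9.8 = 4.312 m/s².
Stopping distance: v·t_r + v²/(2a) = 29 with t_r = 1.5 s and a = 4.312 m/s².
So v² + 12.936 v − 250.10 = 0.
Positive root: v = −a·t_r + √((a·t_r)² + 2a·d) = −6.468 + √(41.835 + 250.10) = 10.6181 m/s.
10.6181 m/s × 3.6 = 38.225 km/h.

Maximum speed ≈ 38 km/h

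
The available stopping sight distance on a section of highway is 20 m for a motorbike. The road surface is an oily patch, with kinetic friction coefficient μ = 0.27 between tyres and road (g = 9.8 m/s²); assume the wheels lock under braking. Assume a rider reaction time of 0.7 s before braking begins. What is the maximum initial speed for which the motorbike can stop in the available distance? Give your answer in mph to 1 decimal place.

a = μg = 0.27 × 9.8 = 2.646 m/s².
Stopping distance: v·t_r + v²/(2a) = 20 with t_r = 0.7 s and a = 2.646 m/s².
So v² + 3.704 v − 105.84 = 0.
Positive root: v = −a·t_r + √((a·t_r)² + 2a·d) = −1.852 + √(3.430 + 105.84) = 8.6012 m/s.
8.6012 m/s ÷ 0.44704 = 19.240 mph.

Maximum speed ≈ 19.2 mph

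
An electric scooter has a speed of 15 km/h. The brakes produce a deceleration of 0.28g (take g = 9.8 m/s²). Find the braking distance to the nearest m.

15 km/h ÷ 3.6 = 4.1667 m/s.
a = 0.28 × 9.8 = 2.744 m/s².
Braking distance = v²/(2a) = 4.1667² / (2 × 2.744) = 17.361 / 5.488 = 3.163 m.

Braking distance ≈ 3 m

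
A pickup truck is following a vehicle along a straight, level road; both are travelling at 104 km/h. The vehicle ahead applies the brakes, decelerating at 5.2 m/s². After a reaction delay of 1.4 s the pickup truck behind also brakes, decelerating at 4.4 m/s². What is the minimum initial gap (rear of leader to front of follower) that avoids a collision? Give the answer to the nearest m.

Minimum gap ≈ 55 m

104 km/h ÷ 3.6 = 28.8889 m/s.
Leader travels v²/(2a_L) = 834.569 / 10.400 = 80.247 m before stopping.
Follower covers v·t_r = 28.8889 × 1.4 = 40.444 m while reacting, then v²/(2a_F) = 834.569 / 8.800 = 94.837 m while braking, for a total of 40.444 + 94.837 = 135.281 m.
Since a_F ≤ a_L and the follower starts braking later, the follower is never slower than the leader, so the closest approach is when both have stopped.
Minimum gap = 135.281 − 80.247 = 55.034 m.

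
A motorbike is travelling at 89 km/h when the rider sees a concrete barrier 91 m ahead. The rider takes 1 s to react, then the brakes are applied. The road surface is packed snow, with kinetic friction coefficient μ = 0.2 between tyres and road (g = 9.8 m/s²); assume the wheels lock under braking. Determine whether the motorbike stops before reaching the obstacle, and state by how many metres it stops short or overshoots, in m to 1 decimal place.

No — it overshoots by 89.6 m

89 km/h ÷ 3.6 = 24.7222 m/s.
a = μg = 0.2 × 9.8 = 1.960 m/s².
Reaction distance = 24.7222 × 1 = 24.722 m.
Braking distance = v²/(2a) = 611.187 / 3.920 = 155.915 m.
Total stopping distance = 24.722 + 155.915 = 180.637 m, vs 91 m available — it cannot stop in time and overshoots by 180.637 − 91 = 89.637 m.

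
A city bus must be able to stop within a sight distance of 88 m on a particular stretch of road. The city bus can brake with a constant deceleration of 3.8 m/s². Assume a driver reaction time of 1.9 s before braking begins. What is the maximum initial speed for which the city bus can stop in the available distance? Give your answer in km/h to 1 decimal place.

Stopping distance: v·t_r + v²/(2a) = 88 with t_r = 1.9 s and a = 3.800 m/s².
So v² + 14.440 v − 668.80 = 0.
Positive root: v = −a·t_r + √((a·t_r)² + 2a·d) = −7.220 + √(52.128 + 668.80) = 19.6301 m/s.
19.6301 m/s × 3.6 = 70.668 km/h.

Maximum speed ≈ 70.7 km/h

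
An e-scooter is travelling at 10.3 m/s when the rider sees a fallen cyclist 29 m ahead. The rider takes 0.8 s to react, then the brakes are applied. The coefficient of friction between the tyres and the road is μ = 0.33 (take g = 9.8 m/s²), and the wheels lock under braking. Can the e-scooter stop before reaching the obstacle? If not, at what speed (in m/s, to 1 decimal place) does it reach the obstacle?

a = μg = 0.33 × 9.8 = 3.234 m/s².
Reaction distance = 10.3000 × 0.8 = 8.240 m.
Braking distance = v²/(2a) = 106.090 / 6.468 = 16.402 m.
Total stopping distance = 8.240 + 16.402 = 24.642 m, vs 29 m available — it stops with 29 − 24.642 = 4.358 m to spare.

Yes — it stops about 4.4 m short of the obstacle, so it never reaches it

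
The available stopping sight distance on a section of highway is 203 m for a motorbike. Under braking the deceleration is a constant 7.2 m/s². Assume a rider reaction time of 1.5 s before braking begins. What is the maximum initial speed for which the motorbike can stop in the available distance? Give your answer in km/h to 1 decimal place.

Maximum speed ≈ 159.6 km/h

Stopping distance: v·t_r + v²/(2a) = 203 with t_r = 1.5 s and a = 7.200 m/s².
So v² + 21.600 v − 2923.20 = 0.
Positive root: v = −a·t_r + √((a·t_r)² + 2a·d) = −10.800 + √(116.640 + 2923.20) = 44.3347 m/s.
44.3347 m/s × 3.6 = 159.605 km/h.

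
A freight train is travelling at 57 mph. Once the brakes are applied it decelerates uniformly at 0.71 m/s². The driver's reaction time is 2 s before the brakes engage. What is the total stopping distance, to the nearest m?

Total stopping distance ≈ 508 m

57 mph × 0.44704 = 25.4813 m/s.
Reaction distance = v·t_r = 25.4813 × 2 = 50.963 m.
Braking distance = v²/(2a) = 25.4813² / (2 × 0.710) = 649.297 / 1.420 = 457.251 m.
Total = 50.963 + 457.251 = 508.214 m.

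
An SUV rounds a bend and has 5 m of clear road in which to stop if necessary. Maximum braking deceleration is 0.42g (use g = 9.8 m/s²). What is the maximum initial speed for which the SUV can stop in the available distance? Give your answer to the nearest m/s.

Maximum speed ≈ 6 m/s

a = 0.42 × 9.8 = 4.116 m/s².
v²/(2a) = d ⇒ v = √(2 × 4.116 × 5) = √41.16 = 6.4156 m/s.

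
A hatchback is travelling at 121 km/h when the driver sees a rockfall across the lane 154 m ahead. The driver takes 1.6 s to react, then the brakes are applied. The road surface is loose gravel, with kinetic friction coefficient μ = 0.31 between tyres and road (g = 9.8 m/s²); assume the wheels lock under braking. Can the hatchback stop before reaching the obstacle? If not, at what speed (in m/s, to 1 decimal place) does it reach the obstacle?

No — it strikes the obstacle at 22.8 m/s

121 km/h ÷ 3.6 = 33.6111 m/s.
a = μg = 0.31 × 9.8 = 3.038 m/s².
Reaction distance = 33.6111 × 1.6 = 53.778 m.
Braking distance needed to stop: v²/(2a) = 1129.706 / 6.076 = 185.929 m, so total needed = 53.778 + 185.929 = 239.707 m > 154 m — it cannot stop.
Distance remaining when braking begins: 154 − 53.778 = 100.222 m.
v² = v₀² − 2a·d = 1129.706 − 2 × 3.038 × 100.222 = 520.757 m²/s².
v = √520.757 = 22.820 m/s.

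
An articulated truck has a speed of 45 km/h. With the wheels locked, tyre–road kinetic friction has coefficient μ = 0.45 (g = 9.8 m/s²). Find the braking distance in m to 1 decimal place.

Braking distance ≈ 17.7 m

45 km/h ÷ 3.6 = 12.5000 m/s.
a = μg = 0.45 × 9.8 = 4.410 m/s².
Braking distance = v²/(2a) = 12.5000² / (2 × 4.410) = 156.250 / 8.820 = 17.715 m.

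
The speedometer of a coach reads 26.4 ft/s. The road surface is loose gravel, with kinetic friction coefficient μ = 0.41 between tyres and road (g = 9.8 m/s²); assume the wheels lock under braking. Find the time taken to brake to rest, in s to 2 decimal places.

26.4 ft/s × 0.3048 = 8.0467 m/s.
a = μg = 0.41 × 9.8 = 4.018 m/s².
Braking time = v/a = 8.0467 / 4.018 = 2.003 s.

Braking time ≈ 2.00 s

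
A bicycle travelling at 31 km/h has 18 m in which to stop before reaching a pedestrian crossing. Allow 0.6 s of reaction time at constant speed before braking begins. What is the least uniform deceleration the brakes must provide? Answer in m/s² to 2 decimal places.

Required deceleration ≈ 2.89 m/s²

31 km/h ÷ 3.6 = 8.6111 m/s.
Distance covered during reaction = 8.6111 × 0.6 = 5.167 m.
Distance available for braking: 18 − 5.167 = 12.833 m.
v² = 2a·d ⇒ a = v²/(2d) = 8.6111² / (2 × 12.833) = 74.151 / 25.666 = 2.8891 m/s².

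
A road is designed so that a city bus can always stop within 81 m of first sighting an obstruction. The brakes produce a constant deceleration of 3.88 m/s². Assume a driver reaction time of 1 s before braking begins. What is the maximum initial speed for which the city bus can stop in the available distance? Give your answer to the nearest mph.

Stopping distance: v·t_r + v²/(2a) = 81 with t_r = 1 s and a = 3.880 m/s².
So v² + 7.760 v − 628.56 = 0.
Positive root: v = −a·t_r + √((a·t_r)² + 2a·d) = −3.880 + √(15.054 + 628.56) = 21.4895 m/s.
21.4895 m/s ÷ 0.44704 = 48.071 mph.

Maximum speed ≈ 48 mph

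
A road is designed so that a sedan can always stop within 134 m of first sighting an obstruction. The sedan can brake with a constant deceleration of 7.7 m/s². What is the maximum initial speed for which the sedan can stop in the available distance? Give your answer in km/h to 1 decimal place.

v²/(2a) = d ⇒ v = √(2 × 7.700 × 134) = √2063.60 = 45.4269 m/s.
45.4269 m/s × 3.6 = 163.537 km/h.

Maximum speed ≈ 163.5 km/h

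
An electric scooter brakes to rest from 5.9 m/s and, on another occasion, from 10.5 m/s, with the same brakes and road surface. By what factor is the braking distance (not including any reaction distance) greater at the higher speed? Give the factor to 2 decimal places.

Braking distance d = v²/(2a), so with a fixed, d ∝ v².
Factor = (10.5/5.9)² = 1.7797² = 3.1673.

Factor ≈ 3.17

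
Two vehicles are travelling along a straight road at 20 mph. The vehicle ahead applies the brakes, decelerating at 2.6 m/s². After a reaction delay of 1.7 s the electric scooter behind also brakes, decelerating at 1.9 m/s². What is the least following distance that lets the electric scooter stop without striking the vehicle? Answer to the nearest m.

Minimum gap ≈ 21 m

20 mph × 0.44704 = 8.9408 m/s.
Leader travels v²/(2a_L) = 79.938 / 5.200 = 15.373 m before stopping.
Follower covers v·t_r = 8.9408 × 1.7 = 15.199 m while reacting, then v²/(2a_F) = 79.938 / 3.800 = 21.036 m while braking, for a total of 15.199 + 21.036 = 36.235 m.
Since a_F ≤ a_L and the follower starts braking later, the follower is never slower than the leader, so the closest approach is when both have stopped.
Minimum gap = 36.235 − 15.373 = 20.862 m.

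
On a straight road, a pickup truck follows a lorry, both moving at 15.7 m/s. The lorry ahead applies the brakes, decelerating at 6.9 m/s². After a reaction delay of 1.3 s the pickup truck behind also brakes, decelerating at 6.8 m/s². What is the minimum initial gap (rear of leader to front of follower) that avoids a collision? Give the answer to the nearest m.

Minimum gap ≈ 21 m

Leader travels v²/(2a_L) = 246.490 / 13.800 = 17.862 m before stopping.
Follower covers v·t_r = 15.7000 × 1.3 = 20.410 m while reacting, then v²/(2a_F) = 246.490 / 13.600 = 18.124 m while braking, for a total of 20.410 + 18.124 = 38.534 m.
Since a_F ≤ a_L and the follower starts braking later, the follower is never slower than the leader, so the closest approach is when both have stopped.
Minimum gap = 38.534 − 17.862 = 20.672 m.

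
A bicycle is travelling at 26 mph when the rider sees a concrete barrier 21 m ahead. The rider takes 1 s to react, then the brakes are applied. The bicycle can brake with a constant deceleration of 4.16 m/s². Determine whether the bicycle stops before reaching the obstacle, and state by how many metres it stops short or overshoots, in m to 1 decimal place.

No — it overshoots by 6.9 m

26 mph × 0.44704 = 11.6230 m/s.
Reaction distance = 11.6230 × 1 = 11.623 m.
Braking distance = v²/(2a) = 135.094 / 8.320 = 16.237 m.
Total stopping distance = 11.623 + 16.237 = 27.860 m, vs 21 m available — it cannot stop in time and overshoots by 27.860 − 21 = 6.860 m.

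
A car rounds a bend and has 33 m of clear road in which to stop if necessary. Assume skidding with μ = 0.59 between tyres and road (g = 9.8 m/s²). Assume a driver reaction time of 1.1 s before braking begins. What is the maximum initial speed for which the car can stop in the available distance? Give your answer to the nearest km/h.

Maximum speed ≈ 51 km/h

a = μg = 0.59 × 9.8 = 5.782 m/s².
Stopping distance: v·t_r + v²/(2a) = 33 with t_r = 1.1 s and a = 5.782 m/s².
So v² + 12.720 v − 381.61 = 0.
Positive root: v = −a·t_r + √((a·t_r)² + 2a·d) = −6.360 + √(40.450 + 381.61) = 14.1841 m/s.
14.1841 m/s × 3.6 = 51.063 km/h.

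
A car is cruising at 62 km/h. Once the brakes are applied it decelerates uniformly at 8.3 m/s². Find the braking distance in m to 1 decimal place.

Braking distance ≈ 17.9 m

62 km/h ÷ 3.6 = 17.2222 m/s.
Braking distance = v²/(2a) = 17.2222² / (2 × 8.300) = 296.604 / 16.600 = 17.868 m.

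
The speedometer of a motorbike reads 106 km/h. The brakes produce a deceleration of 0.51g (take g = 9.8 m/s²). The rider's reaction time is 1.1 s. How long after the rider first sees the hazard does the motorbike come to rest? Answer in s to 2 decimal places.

Total time ≈ 6.99 s

106 km/h ÷ 3.6 = 29.4444 m/s.
a = 0.51 × 9.8 = 4.998 m/s².
Braking time = v/a = 29.4444 / 4.998 = 5.891 s.
Total = 1.1 + 5.891 = 6.991 s.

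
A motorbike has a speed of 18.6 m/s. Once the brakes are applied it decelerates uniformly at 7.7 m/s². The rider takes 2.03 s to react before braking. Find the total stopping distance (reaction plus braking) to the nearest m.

Total stopping distance ≈ 60 m

Reaction distance = v·t_r = 18.6000 × 2.03 = 37.758 m.
Braking distance = v²/(2a) = 18.6000² / (2 × 7.700) = 345.960 / 15.400 = 22.465 m.
Total = 37.758 + 22.465 = 60.223 m.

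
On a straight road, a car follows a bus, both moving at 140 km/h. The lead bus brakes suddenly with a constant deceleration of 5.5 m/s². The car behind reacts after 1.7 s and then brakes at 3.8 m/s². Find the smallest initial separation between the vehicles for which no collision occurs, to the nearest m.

Minimum gap ≈ 128 m

140 km/h ÷ 3.6 = 38.8889 m/s.
Leader travels v²/(2a_L) = 1512.347 / 11.000 = 137.486 m before stopping.
Follower covers v·t_r = 38.8889 × 1.7 = 66.111 m while reacting, then v²/(2a_F) = 1512.347 / 7.600 = 198.993 m while braking, for a total of 66.111 + 198.993 = 265.104 m.
Since a_F ≤ a_L and the follower starts braking later, the follower is never slower than the leader, so the closest approach is when both have stopped.
Minimum gap = 265.104 − 137.486 = 127.618 m.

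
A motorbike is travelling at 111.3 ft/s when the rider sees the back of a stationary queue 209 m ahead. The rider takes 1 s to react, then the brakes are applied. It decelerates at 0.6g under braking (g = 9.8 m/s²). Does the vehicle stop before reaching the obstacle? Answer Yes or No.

Yes

111.3 ft/s × 0.3048 = 33.9242 m/s.
a = 0.6 × 9.8 = 5.880 m/s².
Reaction distance = 33.9242 × 1 = 33.924 m.
Braking distance = v²/(2a) = 1150.851 / 11.760 = 97.861 m.
Total stopping distance = 33.924 + 97.861 = 131.785 m, vs 209 m available — it stops with 209 − 131.785 = 77.215 m to spare.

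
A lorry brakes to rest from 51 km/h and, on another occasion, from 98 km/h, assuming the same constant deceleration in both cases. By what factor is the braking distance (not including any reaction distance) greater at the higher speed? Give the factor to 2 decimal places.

Factor ≈ 3.69

Braking distance d = v²/(2a), so with a fixed, d ∝ v².
Factor = (98/51)² = 1.9216² = 3.6925.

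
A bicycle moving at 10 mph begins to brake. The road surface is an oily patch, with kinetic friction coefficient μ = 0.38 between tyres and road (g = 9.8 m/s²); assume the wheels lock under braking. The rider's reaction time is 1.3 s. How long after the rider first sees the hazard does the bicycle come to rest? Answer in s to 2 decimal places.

10 mph × 0.44704 = 4.4704 m/s.
a = μg = 0.38 × 9.8 = 3.724 m/s².
Braking time = v/a = 4.4704 / 3.724 = 1.200 s.
Total = 1.3 + 1.200 = 2.500 s.

Total time ≈ 2.50 s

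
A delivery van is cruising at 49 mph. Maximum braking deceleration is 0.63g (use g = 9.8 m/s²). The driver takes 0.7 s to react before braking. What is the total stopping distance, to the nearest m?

Total stopping distance ≈ 54 m

49 mph × 0.44704 = 21.9050 m/s.
a = 0.63 × 9.8 = 6.174 m/s².
Reaction distance = v·t_r = 21.9050 × 0.7 = 15.333 m.
Braking distance = v²/(2a) = 21.9050² / (2 × 6.174) = 479.829 / 12.348 = 38.859 m.
Total = 15.333 + 38.859 = 54.192 m.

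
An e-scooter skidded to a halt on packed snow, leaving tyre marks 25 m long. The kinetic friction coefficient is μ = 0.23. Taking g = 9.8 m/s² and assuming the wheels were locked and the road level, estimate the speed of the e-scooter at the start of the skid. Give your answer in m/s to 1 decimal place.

Initial speed ≈ 10.6 m/s

Deceleration a = μg = 0.23 × 9.8 = 2.254 m/s².
v = √(2a·d) = √(2 × 2.254 × 25) = √112.700 = 10.6160 m/s.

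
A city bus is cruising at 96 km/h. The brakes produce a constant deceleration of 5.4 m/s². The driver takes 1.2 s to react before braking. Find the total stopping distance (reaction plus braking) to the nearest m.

Total stopping distance ≈ 98 m

96 km/h ÷ 3.6 = 26.6667 m/s.
Reaction distance = v·t_r = 26.6667 × 1.2 = 32.000 m.
Braking distance = v²/(2a) = 26.6667² / (2 × 5.400) = 711.113 / 10.800 = 65.844 m.
Total = 32.000 + 65.844 = 97.844 m.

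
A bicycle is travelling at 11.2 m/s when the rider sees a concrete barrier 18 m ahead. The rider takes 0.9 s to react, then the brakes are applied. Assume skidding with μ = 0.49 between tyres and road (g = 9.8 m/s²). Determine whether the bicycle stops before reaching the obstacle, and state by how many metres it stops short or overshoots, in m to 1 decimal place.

a = μg = 0.49 × 9.8 = 4.802 m/s².
Reaction distance = 11.2000 × 0.9 = 10.080 m.
Braking distance = v²/(2a) = 125.440 / 9.604 = 13.061 m.
Total stopping distance = 10.080 + 13.061 = 23.141 m, vs 18 m available — it cannot stop in time and overshoots by 23.141 − 18 = 5.141 m.

No — it overshoots by 5.1 m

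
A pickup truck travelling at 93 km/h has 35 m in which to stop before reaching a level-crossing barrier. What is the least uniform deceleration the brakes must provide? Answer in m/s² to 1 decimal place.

Required deceleration ≈ 9.5 m/s²

93 km/h ÷ 3.6 = 25.8333 m/s.
v² = 2a·d ⇒ a = v²/(2d) = 25.8333² / (2 × 35.000) = 667.359 / 70.000 = 9.5337 m/s².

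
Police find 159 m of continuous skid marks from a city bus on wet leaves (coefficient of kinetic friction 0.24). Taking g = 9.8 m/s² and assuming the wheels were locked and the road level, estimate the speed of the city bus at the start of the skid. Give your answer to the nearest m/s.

Initial speed ≈ 27 m/s

Deceleration a = μg = 0.24 × 9.8 = 2.352 m/s².
v = √(2a·d) = √(2 × 2.352 × 159) = √747.936 = 27.3484 m/s.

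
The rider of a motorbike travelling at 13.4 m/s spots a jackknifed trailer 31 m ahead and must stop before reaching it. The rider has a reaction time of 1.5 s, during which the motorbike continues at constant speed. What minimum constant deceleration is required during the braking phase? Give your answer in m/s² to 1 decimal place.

Required deceleration ≈ 8.2 m/s²

Distance covered during reaction = 13.4000 × 1.5 = 20.100 m.
Distance available for braking: 31 − 20.100 = 10.900 m.
v² = 2a·d ⇒ a = v²/(2d) = 13.4000² / (2 × 10.900) = 179.560 / 21.800 = 8.2367 m/s².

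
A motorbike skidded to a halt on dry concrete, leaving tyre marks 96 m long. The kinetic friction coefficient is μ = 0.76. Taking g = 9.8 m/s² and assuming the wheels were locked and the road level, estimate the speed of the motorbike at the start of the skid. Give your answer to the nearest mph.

Initial speed ≈ 85 mph

Deceleration a = μg = 0.76 × 9.8 = 7.448 m/s².
v = √(2a·d) = √(2 × 7.448 × 96) = √1430.016 = 37.8156 m/s.
= 37.8156 ÷ 0.44704 = 84.591 mph.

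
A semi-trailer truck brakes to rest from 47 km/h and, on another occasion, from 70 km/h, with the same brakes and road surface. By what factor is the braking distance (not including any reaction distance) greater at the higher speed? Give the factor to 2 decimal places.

Braking distance d = v²/(2a), so with a fixed, d ∝ v².
Factor = (70/47)² = 1.4894² = 2.2183.

Factor ≈ 2.22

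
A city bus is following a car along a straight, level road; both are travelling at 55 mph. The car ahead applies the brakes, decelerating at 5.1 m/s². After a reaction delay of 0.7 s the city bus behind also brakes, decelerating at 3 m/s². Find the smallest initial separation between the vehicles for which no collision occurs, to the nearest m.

Minimum gap ≈ 59 m

55 mph × 0.44704 = 24.5872 m/s.
Leader travels v²/(2a_L) = 604.530 / 10.200 = 59.268 m before stopping.
Follower covers v·t_r = 24.5872 × 0.7 = 17.211 m while reacting, then v²/(2a_F) = 604.530 / 6.000 = 100.755 m while braking, for a total of 17.211 + 100.755 = 117.966 m.
Since a_F ≤ a_L and the follower starts braking later, the follower is never slower than the leader, so the closest approach is when both have stopped.
Minimum gap = 117.966 − 59.268 = 58.698 m.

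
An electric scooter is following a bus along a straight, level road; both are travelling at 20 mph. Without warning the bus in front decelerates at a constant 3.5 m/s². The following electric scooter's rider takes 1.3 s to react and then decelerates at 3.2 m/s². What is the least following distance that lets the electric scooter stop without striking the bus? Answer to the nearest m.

20 mph × 0.44704 = 8.9408 m/s.
Leader travels v²/(2a_L) = 79.938 / 7.000 = 11.420 m before stopping.
Follower covers v·t_r = 8.9408 × 1.3 = 11.623 m while reacting, then v²/(2a_F) = 79.938 / 6.400 = 12.490 m while braking, for a total of 11.623 + 12.490 = 24.113 m.
Since a_F ≤ a_L and the follower starts braking later, the follower is never slower than the leader, so the closest approach is when both have stopped.
Minimum gap = 24.113 − 11.420 = 12.693 m.

Minimum gap ≈ 13 m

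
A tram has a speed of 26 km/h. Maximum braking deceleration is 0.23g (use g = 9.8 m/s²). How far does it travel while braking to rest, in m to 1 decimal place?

Braking distance ≈ 11.6 m

26 km/h ÷ 3.6 = 7.2222 m/s.
a = 0.23 × 9.8 = 2.254 m/s².
Braking distance = v²/(2a) = 7.2222² / (2 × 2.254) = 52.160 / 4.508 = 11.571 m.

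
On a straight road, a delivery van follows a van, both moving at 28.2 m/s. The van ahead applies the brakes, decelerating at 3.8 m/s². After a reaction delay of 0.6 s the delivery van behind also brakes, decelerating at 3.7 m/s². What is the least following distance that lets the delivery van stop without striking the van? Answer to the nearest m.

Leader travels v²/(2a_L) = 795.240 / 7.600 = 104.637 m before stopping.
Follower covers v·t_r = 28.2000 × 0.6 = 16.920 m while reacting, then v²/(2a_F) = 795.240 / 7.400 = 107.465 m while braking, for a total of 16.920 + 107.465 = 124.385 m.
Since a_F ≤ a_L and the follower starts braking later, the follower is never slower than the leader, so the closest approach is when both have stopped.
Minimum gap = 124.385 − 104.637 = 19.748 m.

Minimum gap ≈ 20 m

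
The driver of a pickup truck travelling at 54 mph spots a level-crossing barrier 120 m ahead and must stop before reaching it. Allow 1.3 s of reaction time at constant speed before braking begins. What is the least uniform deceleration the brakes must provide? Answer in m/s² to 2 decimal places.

Required deceleration ≈ 3.29 m/s²

54 mph × 0.44704 = 24.1402 m/s.
Distance covered during reaction = 24.1402 × 1.3 = 31.382 m.
Distance available for braking: 120 − 31.382 = 88.618 m.
v² = 2a·d ⇒ a = v²/(2d) = 24.1402² / (2 × 88.618) = 582.749 / 177.236 = 3.2880 m/s².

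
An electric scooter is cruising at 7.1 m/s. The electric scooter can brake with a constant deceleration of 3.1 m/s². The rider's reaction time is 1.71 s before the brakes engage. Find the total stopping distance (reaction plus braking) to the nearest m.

Total stopping distance ≈ 20 m

Reaction distance = v·t_r = 7.1000 × 1.71 = 12.141 m.
Braking distance = v²/(2a) = 7.1000² / (2 × 3.100) = 50.410 / 6.200 = 8.131 m.
Total = 12.141 + 8.131 = 20.272 m.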